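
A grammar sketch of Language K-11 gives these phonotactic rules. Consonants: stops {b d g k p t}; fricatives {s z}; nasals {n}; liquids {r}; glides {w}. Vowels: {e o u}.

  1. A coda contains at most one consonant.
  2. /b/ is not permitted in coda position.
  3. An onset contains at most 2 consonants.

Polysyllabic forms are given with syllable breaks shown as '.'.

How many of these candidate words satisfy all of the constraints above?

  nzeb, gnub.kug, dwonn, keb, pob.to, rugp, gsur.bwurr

nzeb — violates constraint 2: syllable 1 coda contains /b/ → phonotactically illegal
gnub.kug — violates constraint 2: syllable 1 coda contains /b/ → phonotactically illegal
dwonn — violates constraint 1: syllable 1 coda /nn/ has 2 consonants (> 1) → phonotactically illegal
keb — violates constraint 2: syllable 1 coda contains /b/ → phonotactically illegal
pob.to — violates constraint 2: syllable 1 coda contains /b/ → phonotactically illegal
rugp — violates constraint 1: syllable 1 coda /gp/ has 2 consonants (> 1) → phonotactically illegal
gsur.bwurr — violates constraint 1: syllable 2 coda /rr/ has 2 consonants (> 1) → phonotactically illegal
No form is phonotactically legal → 0.

0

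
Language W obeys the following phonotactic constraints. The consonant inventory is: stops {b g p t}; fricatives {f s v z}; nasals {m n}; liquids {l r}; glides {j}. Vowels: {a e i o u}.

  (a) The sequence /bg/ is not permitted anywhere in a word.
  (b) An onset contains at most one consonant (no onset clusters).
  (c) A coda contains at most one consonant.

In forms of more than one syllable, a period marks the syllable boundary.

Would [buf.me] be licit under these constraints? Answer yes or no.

yes

[buf.me] — σ1 onset /b/, coda /f/ ok; σ2 onset /m/, coda /∅/ ok → licit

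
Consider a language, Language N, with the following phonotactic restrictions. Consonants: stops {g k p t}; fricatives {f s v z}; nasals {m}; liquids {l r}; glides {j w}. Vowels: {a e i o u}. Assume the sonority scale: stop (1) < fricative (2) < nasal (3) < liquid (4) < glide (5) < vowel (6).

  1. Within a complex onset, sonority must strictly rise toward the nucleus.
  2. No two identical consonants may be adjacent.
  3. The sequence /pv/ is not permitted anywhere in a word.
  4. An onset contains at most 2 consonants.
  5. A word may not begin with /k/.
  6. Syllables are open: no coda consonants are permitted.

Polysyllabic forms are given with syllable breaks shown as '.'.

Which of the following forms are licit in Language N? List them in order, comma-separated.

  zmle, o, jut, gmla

o

zmle — violates constraint 4: syllable 1 onset /zml/ has 3 consonants (> 2) → illicit
o — σ1 onset /∅/, coda /∅/ ok → licit
jut — violates constraint 6: syllable 1 coda /t/ has 1 consonant (> 0) → illicit
gmla — violates constraint 4: syllable 1 onset /gml/ has 3 consonants (> 2) → illicit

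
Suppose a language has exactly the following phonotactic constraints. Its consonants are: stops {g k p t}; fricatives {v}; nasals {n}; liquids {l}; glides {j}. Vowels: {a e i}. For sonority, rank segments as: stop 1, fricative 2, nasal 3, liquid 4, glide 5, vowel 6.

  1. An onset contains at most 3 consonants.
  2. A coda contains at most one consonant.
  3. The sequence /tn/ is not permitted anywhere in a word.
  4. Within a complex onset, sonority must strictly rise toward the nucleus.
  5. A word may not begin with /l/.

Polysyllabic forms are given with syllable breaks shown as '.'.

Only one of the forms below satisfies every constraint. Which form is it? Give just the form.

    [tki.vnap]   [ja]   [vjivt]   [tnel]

[ja]

[tki.vnap] — violates constraint 4: syllable 1 onset /tk/: /t/ (stop, 1) → /k/ (stop, 1) does not rise → not permitted
[ja] — σ1 onset /j/, coda /∅/ ok → permitted
[vjivt] — violates constraint 2: syllable 1 coda /vt/ has 2 consonants (> 1) → not permitted
[tnel] — violates constraint 3: contains banned sequence /tn/ → not permitted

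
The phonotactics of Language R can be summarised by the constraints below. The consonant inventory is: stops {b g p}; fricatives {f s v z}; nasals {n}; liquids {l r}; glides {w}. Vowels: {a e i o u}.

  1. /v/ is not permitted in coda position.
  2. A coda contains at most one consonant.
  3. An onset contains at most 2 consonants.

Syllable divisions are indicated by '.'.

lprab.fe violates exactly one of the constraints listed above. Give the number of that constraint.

lprab.fe: syllable 1 onset /lpr/ has 3 consonants (> 2).
This is a violation of constraint 3: "An onset contains at most 2 consonants."
The remaining constraints (1, 2) are satisfied.

3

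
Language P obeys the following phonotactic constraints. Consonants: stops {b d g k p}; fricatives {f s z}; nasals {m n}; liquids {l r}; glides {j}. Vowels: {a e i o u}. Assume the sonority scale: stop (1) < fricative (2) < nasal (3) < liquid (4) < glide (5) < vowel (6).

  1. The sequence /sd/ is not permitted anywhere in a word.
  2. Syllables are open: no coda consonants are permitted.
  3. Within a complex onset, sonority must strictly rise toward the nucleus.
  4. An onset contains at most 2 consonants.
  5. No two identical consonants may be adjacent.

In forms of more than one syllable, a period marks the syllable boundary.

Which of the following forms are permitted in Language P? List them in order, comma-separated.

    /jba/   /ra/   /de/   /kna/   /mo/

/ra/, /de/, /kna/, /mo/

/jba/ — violates constraint 3: syllable 1 onset /jb/: /j/ (glide, 5) → /b/ (stop, 1) does not rise → not permitted
/ra/ — σ1 onset /r/, coda /∅/ ok → permitted
/de/ — σ1 onset /d/, coda /∅/ ok → permitted
/kna/ — σ1 onset /kn/ (1→3 rises), coda /∅/ ok → permitted
/mo/ — σ1 onset /m/, coda /∅/ ok → permitted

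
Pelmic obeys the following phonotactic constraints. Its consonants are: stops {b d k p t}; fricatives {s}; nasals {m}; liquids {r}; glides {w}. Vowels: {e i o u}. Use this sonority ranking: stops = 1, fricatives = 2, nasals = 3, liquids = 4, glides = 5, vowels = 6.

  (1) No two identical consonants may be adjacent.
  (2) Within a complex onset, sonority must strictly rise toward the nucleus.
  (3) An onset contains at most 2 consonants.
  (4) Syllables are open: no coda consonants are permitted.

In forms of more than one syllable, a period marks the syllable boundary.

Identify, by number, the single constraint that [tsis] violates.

[tsis]: syllable 1 coda /s/ has 1 consonant (> 0).
This is a violation of constraint 4: "Syllables are open: no coda consonants are permitted."
The remaining constraints (1, 2, 3) are satisfied.

4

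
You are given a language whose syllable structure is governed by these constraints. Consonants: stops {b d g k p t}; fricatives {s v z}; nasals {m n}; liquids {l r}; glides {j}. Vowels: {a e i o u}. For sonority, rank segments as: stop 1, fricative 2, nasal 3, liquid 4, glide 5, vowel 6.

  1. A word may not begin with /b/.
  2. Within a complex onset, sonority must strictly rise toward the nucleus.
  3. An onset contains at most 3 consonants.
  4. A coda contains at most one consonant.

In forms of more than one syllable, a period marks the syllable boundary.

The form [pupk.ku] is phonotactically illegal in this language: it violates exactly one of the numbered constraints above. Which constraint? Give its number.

[pupk.ku]: syllable 1 coda /pk/ has 2 consonants (> 1).
This is a violation of constraint 4: "A coda contains at most one consonant."
The remaining constraints (1, 2, 3) are satisfied.

4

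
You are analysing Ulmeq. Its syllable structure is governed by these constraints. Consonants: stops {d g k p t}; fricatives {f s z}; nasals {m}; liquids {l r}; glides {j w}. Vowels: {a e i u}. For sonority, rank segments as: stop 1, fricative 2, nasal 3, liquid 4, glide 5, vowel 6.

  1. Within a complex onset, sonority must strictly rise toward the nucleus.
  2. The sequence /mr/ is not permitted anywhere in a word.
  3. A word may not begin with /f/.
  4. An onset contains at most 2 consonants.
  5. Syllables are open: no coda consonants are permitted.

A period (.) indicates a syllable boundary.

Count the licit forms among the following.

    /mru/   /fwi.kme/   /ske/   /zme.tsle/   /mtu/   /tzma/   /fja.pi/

/mru/ — violates constraint 2: contains banned sequence /mr/ → illicit
/fwi.kme/ — violates constraint 3: word begins with /f/ → illicit
/ske/ — violates constraint 1: syllable 1 onset /sk/: /s/ (fricative, 2) → /k/ (stop, 1) does not rise → illicit
/zme.tsle/ — violates constraint 4: syllable 2 onset /tsl/ has 3 consonants (> 2) → illicit
/mtu/ — violates constraint 1: syllable 1 onset /mt/: /m/ (nasal, 3) → /t/ (stop, 1) does not rise → illicit
/tzma/ — violates constraint 4: syllable 1 onset /tzm/ has 3 consonants (> 2) → illicit
/fja.pi/ — violates constraint 3: word begins with /f/ → illicit
No form is licit → 0.

0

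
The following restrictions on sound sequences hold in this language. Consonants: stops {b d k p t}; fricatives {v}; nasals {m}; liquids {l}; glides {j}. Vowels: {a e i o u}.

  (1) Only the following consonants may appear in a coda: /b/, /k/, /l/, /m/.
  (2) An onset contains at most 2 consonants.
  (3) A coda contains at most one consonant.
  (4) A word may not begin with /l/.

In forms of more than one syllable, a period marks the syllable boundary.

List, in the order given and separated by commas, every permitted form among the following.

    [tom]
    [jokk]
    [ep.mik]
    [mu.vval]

[tom] — σ1 onset /t/, coda /m/ ok → permitted
[jokk] — violates constraint 3: syllable 1 coda /kk/ has 2 consonants (> 1) → not permitted
[ep.mik] — violates constraint 1: syllable 1 coda contains /p/, which is not a licensed coda consonant → not permitted
[mu.vval] — σ1 onset /m/, coda /∅/ ok; σ2 onset /vv/ (2C), coda /l/ ok → permitted

[tom], [mu.vval]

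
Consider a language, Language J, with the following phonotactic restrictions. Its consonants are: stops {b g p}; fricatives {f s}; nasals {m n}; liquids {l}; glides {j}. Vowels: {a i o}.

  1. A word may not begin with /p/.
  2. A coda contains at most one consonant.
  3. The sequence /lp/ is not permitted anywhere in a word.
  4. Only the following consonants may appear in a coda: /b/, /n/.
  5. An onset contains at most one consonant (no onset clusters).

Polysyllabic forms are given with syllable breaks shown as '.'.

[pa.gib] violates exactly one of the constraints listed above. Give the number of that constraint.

1

[pa.gib]: word begins with /p/.
This is a violation of constraint 1: "A word may not begin with /p/."
The remaining constraints (2, 3, 4, 5) are satisfied.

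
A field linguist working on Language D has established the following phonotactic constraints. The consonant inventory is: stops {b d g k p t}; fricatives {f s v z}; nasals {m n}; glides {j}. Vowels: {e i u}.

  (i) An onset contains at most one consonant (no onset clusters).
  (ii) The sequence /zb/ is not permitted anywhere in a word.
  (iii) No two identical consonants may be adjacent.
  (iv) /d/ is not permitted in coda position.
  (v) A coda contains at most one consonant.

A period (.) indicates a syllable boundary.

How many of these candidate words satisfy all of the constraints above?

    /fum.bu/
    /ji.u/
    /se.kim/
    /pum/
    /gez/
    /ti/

/fum.bu/ — σ1 onset /f/, coda /m/ ok; σ2 onset /b/, coda /∅/ ok → phonotactically legal
/ji.u/ — σ1 onset /j/, coda /∅/ ok; σ2 onset /∅/, coda /∅/ ok → phonotactically legal
/se.kim/ — σ1 onset /s/, coda /∅/ ok; σ2 onset /k/, coda /m/ ok → phonotactically legal
/pum/ — σ1 onset /p/, coda /m/ ok → phonotactically legal
/gez/ — σ1 onset /g/, coda /z/ ok → phonotactically legal
/ti/ — σ1 onset /t/, coda /∅/ ok → phonotactically legal
Phonotactically legal: /fum.bu/, /ji.u/, /se.kim/, /pum/, /gez/, /ti/ → 6.

6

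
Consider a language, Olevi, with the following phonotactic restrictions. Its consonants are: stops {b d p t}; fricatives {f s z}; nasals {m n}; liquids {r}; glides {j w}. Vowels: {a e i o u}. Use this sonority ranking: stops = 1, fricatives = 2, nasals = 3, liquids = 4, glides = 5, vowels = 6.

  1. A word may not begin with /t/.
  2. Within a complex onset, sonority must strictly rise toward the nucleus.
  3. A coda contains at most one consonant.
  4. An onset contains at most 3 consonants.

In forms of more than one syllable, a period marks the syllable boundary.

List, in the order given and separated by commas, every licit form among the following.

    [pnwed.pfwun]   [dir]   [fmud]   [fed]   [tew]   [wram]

[pnwed.pfwun], [dir], [fmud], [fed]

[pnwed.pfwun] — σ1 onset /pnw/ (1→3→5 rises), coda /d/ ok; σ2 onset /pfw/ (1→2→5 rises), coda /n/ ok → licit
[dir] — σ1 onset /d/, coda /r/ ok → licit
[fmud] — σ1 onset /fm/ (2→3 rises), coda /d/ ok → licit
[fed] — σ1 onset /f/, coda /d/ ok → licit
[tew] — violates constraint 1: word begins with /t/ → illicit
[wram] — violates constraint 2: syllable 1 onset /wr/: /w/ (glide, 5) → /r/ (liquid, 4) does not rise → illicit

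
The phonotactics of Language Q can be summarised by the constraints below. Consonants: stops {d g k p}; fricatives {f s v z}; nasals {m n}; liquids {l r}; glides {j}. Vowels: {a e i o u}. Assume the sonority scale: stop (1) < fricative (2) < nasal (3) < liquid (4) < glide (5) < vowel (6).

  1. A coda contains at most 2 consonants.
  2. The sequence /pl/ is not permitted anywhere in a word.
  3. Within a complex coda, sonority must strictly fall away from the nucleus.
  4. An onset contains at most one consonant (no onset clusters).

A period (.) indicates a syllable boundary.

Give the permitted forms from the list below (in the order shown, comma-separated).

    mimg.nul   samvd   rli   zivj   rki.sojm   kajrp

mimg.nul — σ1 onset /m/, coda /mg/ (3→1 falls) ok; σ2 onset /n/, coda /l/ ok → permitted
samvd — violates constraint 1: syllable 1 coda /mvd/ has 3 consonants (> 2) → not permitted
rli — violates constraint 4: syllable 1 onset /rl/ has 2 consonants (> 1) → not permitted
zivj — violates constraint 3: syllable 1 coda /vj/: /v/ (fricative, 2) → /j/ (glide, 5) does not fall → not permitted
rki.sojm — violates constraint 4: syllable 1 onset /rk/ has 2 consonants (> 1) → not permitted
kajrp — violates constraint 1: syllable 1 coda /jrp/ has 3 consonants (> 2) → not permitted

mimg.nul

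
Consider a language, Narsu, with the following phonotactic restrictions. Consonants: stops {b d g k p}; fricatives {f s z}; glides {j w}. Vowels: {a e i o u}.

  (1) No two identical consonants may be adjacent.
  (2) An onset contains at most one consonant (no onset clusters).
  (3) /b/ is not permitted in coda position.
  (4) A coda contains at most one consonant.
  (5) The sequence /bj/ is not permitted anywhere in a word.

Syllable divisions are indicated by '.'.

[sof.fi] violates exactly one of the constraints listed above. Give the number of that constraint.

[sof.fi]: adjacent identical consonants /ff/.
This is a violation of constraint 1: "No two identical consonants may be adjacent."
The remaining constraints (2, 3, 4, 5) are satisfied.

1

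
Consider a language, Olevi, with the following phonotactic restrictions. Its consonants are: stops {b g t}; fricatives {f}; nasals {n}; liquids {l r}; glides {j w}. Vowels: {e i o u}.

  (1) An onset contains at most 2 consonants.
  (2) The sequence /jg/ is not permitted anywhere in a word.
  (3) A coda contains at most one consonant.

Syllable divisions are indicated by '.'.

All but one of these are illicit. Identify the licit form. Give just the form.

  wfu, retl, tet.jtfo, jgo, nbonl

wfu — σ1 onset /wf/ (2C), coda /∅/ ok → licit
retl — violates constraint 3: syllable 1 coda /tl/ has 2 consonants (> 1) → illicit
tet.jtfo — violates constraint 1: syllable 2 onset /jtf/ has 3 consonants (> 2) → illicit
jgo — violates constraint 2: contains banned sequence /jg/ → illicit
nbonl — violates constraint 3: syllable 1 coda /nl/ has 2 consonants (> 1) → illicit

wfu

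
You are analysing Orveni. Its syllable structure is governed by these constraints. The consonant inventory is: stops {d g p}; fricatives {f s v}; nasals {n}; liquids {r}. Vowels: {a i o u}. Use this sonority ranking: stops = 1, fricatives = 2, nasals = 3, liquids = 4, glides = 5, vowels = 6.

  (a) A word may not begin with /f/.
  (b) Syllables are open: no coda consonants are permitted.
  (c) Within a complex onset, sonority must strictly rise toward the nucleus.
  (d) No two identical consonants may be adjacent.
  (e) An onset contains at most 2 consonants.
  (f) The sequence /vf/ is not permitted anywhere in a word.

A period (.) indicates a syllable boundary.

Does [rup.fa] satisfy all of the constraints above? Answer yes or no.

[rup.fa] — violates constraint (b): syllable 1 coda /p/ has 1 consonant (> 0) → illicit

no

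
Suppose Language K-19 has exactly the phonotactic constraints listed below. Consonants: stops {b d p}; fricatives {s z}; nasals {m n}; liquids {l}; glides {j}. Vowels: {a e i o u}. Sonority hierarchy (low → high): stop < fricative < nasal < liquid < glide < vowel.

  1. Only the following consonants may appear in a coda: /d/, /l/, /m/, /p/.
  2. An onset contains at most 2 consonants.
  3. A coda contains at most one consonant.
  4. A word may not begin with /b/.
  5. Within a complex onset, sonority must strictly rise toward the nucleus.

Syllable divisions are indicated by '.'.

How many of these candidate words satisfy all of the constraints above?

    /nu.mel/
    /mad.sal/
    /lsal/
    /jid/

3

/nu.mel/ — σ1 onset /n/, coda /∅/ ok; σ2 onset /m/, coda /l/ ok → permitted
/mad.sal/ — σ1 onset /m/, coda /d/ ok; σ2 onset /s/, coda /l/ ok → permitted
/lsal/ — violates constraint 5: syllable 1 onset /ls/: /l/ (liquid, 4) → /s/ (fricative, 2) does not rise → not permitted
/jid/ — σ1 onset /j/, coda /d/ ok → permitted
Permitted: /nu.mel/, /mad.sal/, /jid/ → 3.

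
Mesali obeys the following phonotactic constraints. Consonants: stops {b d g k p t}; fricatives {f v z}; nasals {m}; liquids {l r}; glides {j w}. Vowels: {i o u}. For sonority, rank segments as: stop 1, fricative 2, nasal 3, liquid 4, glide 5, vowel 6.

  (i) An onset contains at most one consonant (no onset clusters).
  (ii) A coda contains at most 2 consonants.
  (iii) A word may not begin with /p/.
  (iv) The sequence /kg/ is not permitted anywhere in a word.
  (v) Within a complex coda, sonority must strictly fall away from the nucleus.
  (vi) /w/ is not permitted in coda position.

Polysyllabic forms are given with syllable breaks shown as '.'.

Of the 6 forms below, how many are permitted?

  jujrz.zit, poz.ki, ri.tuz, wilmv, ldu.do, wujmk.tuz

1

jujrz.zit — violates constraint (ii): syllable 1 coda /jrz/ has 3 consonants (> 2) → not permitted
poz.ki — violates constraint (iii): word begins with /p/ → not permitted
ri.tuz — σ1 onset /r/, coda /∅/ ok; σ2 onset /t/, coda /z/ ok → permitted
wilmv — violates constraint (ii): syllable 1 coda /lmv/ has 3 consonants (> 2) → not permitted
ldu.do — violates constraint (i): syllable 1 onset /ld/ has 2 consonants (> 1) → not permitted
wujmk.tuz — violates constraint (ii): syllable 1 coda /jmk/ has 3 consonants (> 2) → not permitted
Permitted: ri.tuz → 1.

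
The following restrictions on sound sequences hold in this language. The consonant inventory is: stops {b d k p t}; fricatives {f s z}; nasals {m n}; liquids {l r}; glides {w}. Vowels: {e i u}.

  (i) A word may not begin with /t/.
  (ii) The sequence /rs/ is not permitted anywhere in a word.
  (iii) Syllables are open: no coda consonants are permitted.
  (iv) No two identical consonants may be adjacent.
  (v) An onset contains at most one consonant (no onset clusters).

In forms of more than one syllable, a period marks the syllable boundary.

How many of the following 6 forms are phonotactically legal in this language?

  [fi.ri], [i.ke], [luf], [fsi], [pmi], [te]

2

[fi.ri] — σ1 onset /f/, coda /∅/ ok; σ2 onset /r/, coda /∅/ ok → phonotactically legal
[i.ke] — σ1 onset /∅/, coda /∅/ ok; σ2 onset /k/, coda /∅/ ok → phonotactically legal
[luf] — violates constraint (iii): syllable 1 coda /f/ has 1 consonant (> 0) → phonotactically illegal
[fsi] — violates constraint (v): syllable 1 onset /fs/ has 2 consonants (> 1) → phonotactically illegal
[pmi] — violates constraint (v): syllable 1 onset /pm/ has 2 consonants (> 1) → phonotactically illegal
[te] — violates constraint (i): word begins with /t/ → phonotactically illegal
Phonotactically legal: [fi.ri], [i.ke] → 2.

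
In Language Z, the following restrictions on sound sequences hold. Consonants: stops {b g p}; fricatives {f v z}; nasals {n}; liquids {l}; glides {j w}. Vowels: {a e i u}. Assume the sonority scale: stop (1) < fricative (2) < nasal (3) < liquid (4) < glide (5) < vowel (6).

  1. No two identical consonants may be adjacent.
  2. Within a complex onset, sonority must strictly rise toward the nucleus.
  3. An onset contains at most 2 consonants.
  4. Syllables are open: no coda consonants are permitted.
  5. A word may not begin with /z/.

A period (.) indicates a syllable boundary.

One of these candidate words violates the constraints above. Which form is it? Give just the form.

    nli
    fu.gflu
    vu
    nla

nli — σ1 onset /nl/ (3→4 rises), coda /∅/ ok → licit
fu.gflu — violates constraint 3: syllable 2 onset /gfl/ has 3 consonants (> 2) → illicit
vu — σ1 onset /v/, coda /∅/ ok → licit
nla — σ1 onset /nl/ (3→4 rises), coda /∅/ ok → licit

fu.gflu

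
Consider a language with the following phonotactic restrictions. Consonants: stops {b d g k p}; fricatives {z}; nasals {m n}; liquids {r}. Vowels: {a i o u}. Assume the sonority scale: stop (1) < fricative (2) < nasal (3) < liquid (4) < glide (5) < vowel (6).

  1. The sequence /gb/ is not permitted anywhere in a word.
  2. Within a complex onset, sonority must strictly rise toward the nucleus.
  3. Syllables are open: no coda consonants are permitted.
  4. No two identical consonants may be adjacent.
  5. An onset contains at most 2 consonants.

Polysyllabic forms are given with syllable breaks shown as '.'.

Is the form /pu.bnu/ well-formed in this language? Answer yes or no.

/pu.bnu/ — σ1 onset /p/, coda /∅/ ok; σ2 onset /bn/ (1→3 rises), coda /∅/ ok → well-formed

yes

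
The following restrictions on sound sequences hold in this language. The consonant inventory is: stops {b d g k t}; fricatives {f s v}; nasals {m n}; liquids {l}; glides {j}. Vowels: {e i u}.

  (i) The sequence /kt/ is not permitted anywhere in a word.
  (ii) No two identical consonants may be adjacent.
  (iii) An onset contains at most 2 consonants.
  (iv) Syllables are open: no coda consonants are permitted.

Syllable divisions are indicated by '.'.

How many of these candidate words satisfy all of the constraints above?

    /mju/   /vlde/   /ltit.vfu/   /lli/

/mju/ — σ1 onset /mj/ (2C), coda /∅/ ok → licit
/vlde/ — violates constraint (iii): syllable 1 onset /vld/ has 3 consonants (> 2) → illicit
/ltit.vfu/ — violates constraint (iv): syllable 1 coda /t/ has 1 consonant (> 0) → illicit
/lli/ — violates constraint (ii): adjacent identical consonants /ll/ → illicit
Licit: /mju/ → 1.

1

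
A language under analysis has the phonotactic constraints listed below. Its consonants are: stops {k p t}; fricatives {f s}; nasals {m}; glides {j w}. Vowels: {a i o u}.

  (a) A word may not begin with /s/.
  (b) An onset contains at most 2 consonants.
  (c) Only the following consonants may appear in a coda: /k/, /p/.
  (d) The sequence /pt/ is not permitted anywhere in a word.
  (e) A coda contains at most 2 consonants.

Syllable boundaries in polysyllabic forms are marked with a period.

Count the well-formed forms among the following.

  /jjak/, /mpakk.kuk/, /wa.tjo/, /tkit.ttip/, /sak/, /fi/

4

/jjak/ — σ1 onset /jj/ (2C), coda /k/ ok → well-formed
/mpakk.kuk/ — σ1 onset /mp/ (2C), coda /kk/ (2C) ok; σ2 onset /k/, coda /k/ ok → well-formed
/wa.tjo/ — σ1 onset /w/, coda /∅/ ok; σ2 onset /tj/ (2C), coda /∅/ ok → well-formed
/tkit.ttip/ — violates constraint (c): syllable 1 coda contains /t/, which is not a licensed coda consonant → ill-formed
/sak/ — violates constraint (a): word begins with /s/ → ill-formed
/fi/ — σ1 onset /f/, coda /∅/ ok → well-formed
Well-formed: /jjak/, /mpakk.kuk/, /wa.tjo/, /fi/ → 4.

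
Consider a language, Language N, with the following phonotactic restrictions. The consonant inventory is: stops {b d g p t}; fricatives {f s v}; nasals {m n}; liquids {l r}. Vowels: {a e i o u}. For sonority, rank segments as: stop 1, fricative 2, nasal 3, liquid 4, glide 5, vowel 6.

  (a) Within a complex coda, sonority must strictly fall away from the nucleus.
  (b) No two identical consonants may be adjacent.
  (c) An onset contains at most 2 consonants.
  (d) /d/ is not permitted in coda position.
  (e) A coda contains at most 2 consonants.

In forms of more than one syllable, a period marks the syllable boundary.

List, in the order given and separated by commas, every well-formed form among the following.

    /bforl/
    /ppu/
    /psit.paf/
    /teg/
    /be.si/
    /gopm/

/psit.paf/, /teg/, /be.si/

/bforl/ — violates constraint (a): syllable 1 coda /rl/: /r/ (liquid, 4) → /l/ (liquid, 4) does not fall → ill-formed
/ppu/ — violates constraint (b): adjacent identical consonants /pp/ → ill-formed
/psit.paf/ — σ1 onset /ps/ (2C), coda /t/ ok; σ2 onset /p/, coda /f/ ok → well-formed
/teg/ — σ1 onset /t/, coda /g/ ok → well-formed
/be.si/ — σ1 onset /b/, coda /∅/ ok; σ2 onset /s/, coda /∅/ ok → well-formed
/gopm/ — violates constraint (a): syllable 1 coda /pm/: /p/ (stop, 1) → /m/ (nasal, 3) does not fall → ill-formed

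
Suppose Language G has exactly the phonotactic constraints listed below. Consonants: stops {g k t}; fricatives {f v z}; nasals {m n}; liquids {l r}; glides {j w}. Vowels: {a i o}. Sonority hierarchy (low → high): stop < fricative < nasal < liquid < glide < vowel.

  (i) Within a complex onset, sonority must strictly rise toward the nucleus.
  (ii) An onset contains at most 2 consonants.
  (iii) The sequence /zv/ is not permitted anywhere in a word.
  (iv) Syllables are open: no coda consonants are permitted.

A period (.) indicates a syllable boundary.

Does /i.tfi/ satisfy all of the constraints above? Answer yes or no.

yes

/i.tfi/ — σ1 onset /∅/, coda /∅/ ok; σ2 onset /tf/ (1→2 rises), coda /∅/ ok → permitted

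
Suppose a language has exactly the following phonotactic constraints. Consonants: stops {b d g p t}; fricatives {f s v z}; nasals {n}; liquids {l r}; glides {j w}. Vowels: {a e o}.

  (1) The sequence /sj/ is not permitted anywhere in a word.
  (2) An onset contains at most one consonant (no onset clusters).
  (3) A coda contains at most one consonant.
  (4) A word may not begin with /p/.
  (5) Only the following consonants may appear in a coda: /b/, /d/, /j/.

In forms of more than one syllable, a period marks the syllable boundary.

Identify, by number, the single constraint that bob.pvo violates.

bob.pvo: syllable 2 onset /pv/ has 2 consonants (> 1).
This is a violation of constraint 2: "An onset contains at most one consonant (no onset clusters)."
The remaining constraints (1, 3, 4, 5) are satisfied.

2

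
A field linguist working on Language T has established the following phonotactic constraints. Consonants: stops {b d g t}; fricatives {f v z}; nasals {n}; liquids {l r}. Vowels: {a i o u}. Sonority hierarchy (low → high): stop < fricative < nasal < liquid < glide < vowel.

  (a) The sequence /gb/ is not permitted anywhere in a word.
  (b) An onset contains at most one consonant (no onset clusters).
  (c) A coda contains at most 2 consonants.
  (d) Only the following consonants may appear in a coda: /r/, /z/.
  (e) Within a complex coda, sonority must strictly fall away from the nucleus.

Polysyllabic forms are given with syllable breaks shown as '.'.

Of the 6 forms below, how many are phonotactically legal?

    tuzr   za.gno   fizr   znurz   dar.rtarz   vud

0

tuzr — violates constraint (e): syllable 1 coda /zr/: /z/ (fricative, 2) → /r/ (liquid, 4) does not fall → phonotactically illegal
za.gno — violates constraint (b): syllable 2 onset /gn/ has 2 consonants (> 1) → phonotactically illegal
fizr — violates constraint (e): syllable 1 coda /zr/: /z/ (fricative, 2) → /r/ (liquid, 4) does not fall → phonotactically illegal
znurz — violates constraint (b): syllable 1 onset /zn/ has 2 consonants (> 1) → phonotactically illegal
dar.rtarz — violates constraint (b): syllable 2 onset /rt/ has 2 consonants (> 1) → phonotactically illegal
vud — violates constraint (d): syllable 1 coda contains /d/, which is not a licensed coda consonant → phonotactically illegal
No form is phonotactically legal → 0.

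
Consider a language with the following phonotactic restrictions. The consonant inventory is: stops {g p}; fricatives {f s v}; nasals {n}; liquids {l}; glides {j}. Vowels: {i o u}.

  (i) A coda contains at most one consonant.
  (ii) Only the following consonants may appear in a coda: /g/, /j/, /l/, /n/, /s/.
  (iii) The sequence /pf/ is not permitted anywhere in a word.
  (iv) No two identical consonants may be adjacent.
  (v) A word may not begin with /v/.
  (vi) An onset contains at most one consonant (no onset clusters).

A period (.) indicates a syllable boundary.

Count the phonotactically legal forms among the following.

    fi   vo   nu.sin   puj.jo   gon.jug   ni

4

fi — σ1 onset /f/, coda /∅/ ok → phonotactically legal
vo — violates constraint (v): word begins with /v/ → phonotactically illegal
nu.sin — σ1 onset /n/, coda /∅/ ok; σ2 onset /s/, coda /n/ ok → phonotactically legal
puj.jo — violates constraint (iv): adjacent identical consonants /jj/ → phonotactically illegal
gon.jug — σ1 onset /g/, coda /n/ ok; σ2 onset /j/, coda /g/ ok → phonotactically legal
ni — σ1 onset /n/, coda /∅/ ok → phonotactically legal
Phonotactically legal: fi, nu.sin, gon.jug, ni → 4.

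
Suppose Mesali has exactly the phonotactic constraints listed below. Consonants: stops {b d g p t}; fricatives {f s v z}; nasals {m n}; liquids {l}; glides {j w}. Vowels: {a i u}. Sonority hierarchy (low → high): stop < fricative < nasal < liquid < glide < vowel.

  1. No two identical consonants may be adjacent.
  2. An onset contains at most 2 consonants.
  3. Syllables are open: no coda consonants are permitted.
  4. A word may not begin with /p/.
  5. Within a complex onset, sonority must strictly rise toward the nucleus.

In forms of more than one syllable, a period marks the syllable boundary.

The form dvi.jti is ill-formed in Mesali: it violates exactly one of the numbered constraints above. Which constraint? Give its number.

dvi.jti: syllable 2 onset /jt/: /j/ (glide, 5) → /t/ (stop, 1) does not rise.
This is a violation of constraint 5: "Within a complex onset, sonority must strictly rise toward the nucleus."
The remaining constraints (1, 2, 3, 4) are satisfied.

5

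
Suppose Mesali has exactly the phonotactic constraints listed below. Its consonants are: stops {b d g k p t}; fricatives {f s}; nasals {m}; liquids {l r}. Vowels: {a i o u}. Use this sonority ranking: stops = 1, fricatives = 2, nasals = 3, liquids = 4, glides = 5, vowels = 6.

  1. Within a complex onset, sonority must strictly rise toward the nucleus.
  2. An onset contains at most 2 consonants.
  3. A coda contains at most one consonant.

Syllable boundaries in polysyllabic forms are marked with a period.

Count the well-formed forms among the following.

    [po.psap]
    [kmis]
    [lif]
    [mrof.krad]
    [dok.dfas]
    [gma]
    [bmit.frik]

7

[po.psap] — σ1 onset /p/, coda /∅/ ok; σ2 onset /ps/ (1→2 rises), coda /p/ ok → well-formed
[kmis] — σ1 onset /km/ (1→3 rises), coda /s/ ok → well-formed
[lif] — σ1 onset /l/, coda /f/ ok → well-formed
[mrof.krad] — σ1 onset /mr/ (3→4 rises), coda /f/ ok; σ2 onset /kr/ (1→4 rises), coda /d/ ok → well-formed
[dok.dfas] — σ1 onset /d/, coda /k/ ok; σ2 onset /df/ (1→2 rises), coda /s/ ok → well-formed
[gma] — σ1 onset /gm/ (1→3 rises), coda /∅/ ok → well-formed
[bmit.frik] — σ1 onset /bm/ (1→3 rises), coda /t/ ok; σ2 onset /fr/ (2→4 rises), coda /k/ ok → well-formed
Well-formed: [po.psap], [kmis], [lif], [mrof.krad], [dok.dfas], [gma], [bmit.frik] → 7.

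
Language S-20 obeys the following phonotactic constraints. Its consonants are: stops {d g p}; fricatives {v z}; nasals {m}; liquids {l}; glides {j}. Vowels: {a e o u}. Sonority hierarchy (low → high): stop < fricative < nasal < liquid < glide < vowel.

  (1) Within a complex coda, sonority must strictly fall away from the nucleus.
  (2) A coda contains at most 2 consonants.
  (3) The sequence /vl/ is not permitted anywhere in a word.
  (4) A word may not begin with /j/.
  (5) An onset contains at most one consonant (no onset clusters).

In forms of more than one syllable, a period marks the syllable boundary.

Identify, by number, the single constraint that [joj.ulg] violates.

4

[joj.ulg]: word begins with /j/.
This is a violation of constraint 4: "A word may not begin with /j/."
The remaining constraints (1, 2, 3, 5) are satisfied.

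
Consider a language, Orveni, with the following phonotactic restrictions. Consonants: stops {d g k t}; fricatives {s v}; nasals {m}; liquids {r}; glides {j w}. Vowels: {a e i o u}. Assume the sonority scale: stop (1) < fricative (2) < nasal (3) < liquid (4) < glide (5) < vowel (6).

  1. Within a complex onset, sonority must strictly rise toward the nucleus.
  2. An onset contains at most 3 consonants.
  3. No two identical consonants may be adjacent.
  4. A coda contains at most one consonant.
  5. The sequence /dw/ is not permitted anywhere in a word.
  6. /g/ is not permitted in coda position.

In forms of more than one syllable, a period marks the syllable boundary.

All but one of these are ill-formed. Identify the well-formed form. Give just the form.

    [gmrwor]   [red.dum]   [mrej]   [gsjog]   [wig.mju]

[mrej]

[gmrwor] — violates constraint 2: syllable 1 onset /gmrw/ has 4 consonants (> 3) → ill-formed
[red.dum] — violates constraint 3: adjacent identical consonants /dd/ → ill-formed
[mrej] — σ1 onset /mr/ (3→4 rises), coda /j/ ok → well-formed
[gsjog] — violates constraint 6: syllable 1 coda contains /g/ → ill-formed
[wig.mju] — violates constraint 6: syllable 1 coda contains /g/ → ill-formed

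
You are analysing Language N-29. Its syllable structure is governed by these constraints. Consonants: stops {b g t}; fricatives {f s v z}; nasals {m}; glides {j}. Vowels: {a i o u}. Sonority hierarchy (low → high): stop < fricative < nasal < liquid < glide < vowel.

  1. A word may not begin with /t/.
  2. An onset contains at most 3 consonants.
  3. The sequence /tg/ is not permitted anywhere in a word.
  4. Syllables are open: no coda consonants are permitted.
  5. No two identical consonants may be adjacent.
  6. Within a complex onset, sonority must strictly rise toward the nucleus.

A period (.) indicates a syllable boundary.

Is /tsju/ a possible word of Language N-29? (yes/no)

/tsju/ — violates constraint 1: word begins with /t/ → not permitted

no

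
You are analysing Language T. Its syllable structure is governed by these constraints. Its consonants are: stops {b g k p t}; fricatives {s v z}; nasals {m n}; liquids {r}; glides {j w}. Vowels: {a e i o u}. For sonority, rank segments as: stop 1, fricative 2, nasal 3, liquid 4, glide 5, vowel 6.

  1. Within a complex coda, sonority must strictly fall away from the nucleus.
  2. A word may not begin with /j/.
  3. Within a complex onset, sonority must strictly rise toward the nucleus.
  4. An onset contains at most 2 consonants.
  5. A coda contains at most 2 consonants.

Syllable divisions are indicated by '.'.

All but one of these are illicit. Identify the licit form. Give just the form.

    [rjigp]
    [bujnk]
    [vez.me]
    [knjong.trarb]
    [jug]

[vez.me]

[rjigp] — violates constraint 1: syllable 1 coda /gp/: /g/ (stop, 1) → /p/ (stop, 1) does not fall → illicit
[bujnk] — violates constraint 5: syllable 1 coda /jnk/ has 3 consonants (> 2) → illicit
[vez.me] — σ1 onset /v/, coda /z/ ok; σ2 onset /m/, coda /∅/ ok → licit
[knjong.trarb] — violates constraint 4: syllable 1 onset /knj/ has 3 consonants (> 2) → illicit
[jug] — violates constraint 2: word begins with /j/ → illicit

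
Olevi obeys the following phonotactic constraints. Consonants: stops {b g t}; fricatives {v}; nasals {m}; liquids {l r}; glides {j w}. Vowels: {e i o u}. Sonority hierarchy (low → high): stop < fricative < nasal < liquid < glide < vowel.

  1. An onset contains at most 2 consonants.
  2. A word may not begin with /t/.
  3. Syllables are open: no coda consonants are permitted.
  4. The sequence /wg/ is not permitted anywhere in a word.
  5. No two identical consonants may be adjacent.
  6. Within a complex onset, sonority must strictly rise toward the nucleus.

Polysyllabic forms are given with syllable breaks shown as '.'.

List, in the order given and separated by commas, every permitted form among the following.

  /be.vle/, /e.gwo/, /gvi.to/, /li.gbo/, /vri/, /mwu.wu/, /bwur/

/be.vle/, /e.gwo/, /gvi.to/, /vri/, /mwu.wu/

/be.vle/ — σ1 onset /b/, coda /∅/ ok; σ2 onset /vl/ (2→4 rises), coda /∅/ ok → permitted
/e.gwo/ — σ1 onset /∅/, coda /∅/ ok; σ2 onset /gw/ (1→5 rises), coda /∅/ ok → permitted
/gvi.to/ — σ1 onset /gv/ (1→2 rises), coda /∅/ ok; σ2 onset /t/, coda /∅/ ok → permitted
/li.gbo/ — violates constraint 6: syllable 2 onset /gb/: /g/ (stop, 1) → /b/ (stop, 1) does not rise → not permitted
/vri/ — σ1 onset /vr/ (2→4 rises), coda /∅/ ok → permitted
/mwu.wu/ — σ1 onset /mw/ (3→5 rises), coda /∅/ ok; σ2 onset /w/, coda /∅/ ok → permitted
/bwur/ — violates constraint 3: syllable 1 coda /r/ has 1 consonant (> 0) → not permitted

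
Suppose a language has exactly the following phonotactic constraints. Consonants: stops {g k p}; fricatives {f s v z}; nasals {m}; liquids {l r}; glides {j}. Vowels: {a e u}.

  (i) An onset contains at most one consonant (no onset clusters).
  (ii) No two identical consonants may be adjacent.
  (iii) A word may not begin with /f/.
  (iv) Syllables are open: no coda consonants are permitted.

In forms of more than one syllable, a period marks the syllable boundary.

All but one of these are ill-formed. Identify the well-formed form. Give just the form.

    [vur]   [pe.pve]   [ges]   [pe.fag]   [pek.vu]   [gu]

[gu]

[vur] — violates constraint (iv): syllable 1 coda /r/ has 1 consonant (> 0) → ill-formed
[pe.pve] — violates constraint (i): syllable 2 onset /pv/ has 2 consonants (> 1) → ill-formed
[ges] — violates constraint (iv): syllable 1 coda /s/ has 1 consonant (> 0) → ill-formed
[pe.fag] — violates constraint (iv): syllable 2 coda /g/ has 1 consonant (> 0) → ill-formed
[pek.vu] — violates constraint (iv): syllable 1 coda /k/ has 1 consonant (> 0) → ill-formed
[gu] — σ1 onset /g/, coda /∅/ ok → well-formed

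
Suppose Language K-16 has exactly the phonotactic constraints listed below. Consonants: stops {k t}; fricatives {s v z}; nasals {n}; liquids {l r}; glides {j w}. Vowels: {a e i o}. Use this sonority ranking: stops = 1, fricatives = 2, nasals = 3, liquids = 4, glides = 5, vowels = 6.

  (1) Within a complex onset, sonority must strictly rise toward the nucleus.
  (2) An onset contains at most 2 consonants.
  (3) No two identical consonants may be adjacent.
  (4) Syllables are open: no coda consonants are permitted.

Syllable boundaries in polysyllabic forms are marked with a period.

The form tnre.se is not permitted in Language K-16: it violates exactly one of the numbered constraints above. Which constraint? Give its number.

2

tnre.se: syllable 1 onset /tnr/ has 3 consonants (> 2).
This is a violation of constraint 2: "An onset contains at most 2 consonants."
The remaining constraints (1, 3, 4) are satisfied.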